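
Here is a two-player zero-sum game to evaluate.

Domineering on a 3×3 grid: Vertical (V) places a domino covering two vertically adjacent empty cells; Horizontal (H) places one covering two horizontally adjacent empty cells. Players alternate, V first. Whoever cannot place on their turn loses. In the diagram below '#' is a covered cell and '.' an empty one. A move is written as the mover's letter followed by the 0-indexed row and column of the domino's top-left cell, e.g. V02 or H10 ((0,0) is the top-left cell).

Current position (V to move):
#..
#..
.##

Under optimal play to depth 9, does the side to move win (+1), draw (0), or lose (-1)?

value(#../#../.##, V) = +1

[#../#../.##] V move#1: V01:+1/##./##./.##*, V02:+1/#.#/#.#/.##
[##./##./.##] end (terminal -1, H#2); searched #../#../.## to 9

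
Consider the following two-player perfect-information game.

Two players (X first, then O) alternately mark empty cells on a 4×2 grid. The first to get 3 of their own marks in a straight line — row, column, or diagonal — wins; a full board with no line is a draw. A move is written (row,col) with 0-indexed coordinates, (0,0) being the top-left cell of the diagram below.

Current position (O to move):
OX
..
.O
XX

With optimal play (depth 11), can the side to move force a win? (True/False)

[OX/../.O/XX] O move#1: (1,0):+0/OX/O./.O/XX*, (1,1):+0/OX/.O/.O/XX, (2,0):+0/OX/../OO/XX
[OX/O./.O/XX] X move#2: (1,1):-1/OX/OX/.O/XX, (2,0):+0/OX/O./XO/XX*
[OX/O./XO/XX] O move#3: (1,1):+0/OX/OO/XO/XX*
[OX/OO/XO/XX] end (terminal +0, X#4); searched OX/../.O/XX to 11

O winning at [OX/../.O/XX]: False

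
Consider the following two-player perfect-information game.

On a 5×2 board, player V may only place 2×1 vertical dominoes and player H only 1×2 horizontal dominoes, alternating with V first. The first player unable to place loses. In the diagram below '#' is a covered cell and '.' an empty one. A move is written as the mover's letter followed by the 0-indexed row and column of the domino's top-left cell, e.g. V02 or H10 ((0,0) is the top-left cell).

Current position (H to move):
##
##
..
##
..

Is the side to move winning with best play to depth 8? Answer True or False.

[##/##/../##/..] H move#1: H20:+1/##/##/##/##/..*, H40:+1/##/##/../##/##
[##/##/##/##/..] end (terminal -1, V#2); searched ##/##/../##/.. to 8

H winning at [##/##/../##/..]: True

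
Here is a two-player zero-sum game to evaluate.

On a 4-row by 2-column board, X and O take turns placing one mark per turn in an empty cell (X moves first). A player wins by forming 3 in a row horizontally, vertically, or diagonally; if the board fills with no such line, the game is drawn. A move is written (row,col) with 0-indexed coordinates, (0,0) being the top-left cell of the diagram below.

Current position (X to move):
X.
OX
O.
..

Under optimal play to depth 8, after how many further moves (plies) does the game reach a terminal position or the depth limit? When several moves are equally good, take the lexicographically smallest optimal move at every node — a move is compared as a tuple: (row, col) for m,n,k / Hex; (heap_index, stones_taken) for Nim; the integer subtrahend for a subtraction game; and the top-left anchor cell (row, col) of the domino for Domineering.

[X./OX/O./..] X move#1: (0,1):-1/XX/OX/O./.., (2,1):-1/X./OX/OX/.., (3,0):+0/X./OX/O./X.*, (3,1):-1/X./OX/O./.X
[X./OX/O./X.] O move#2: (0,1):+0/XO/OX/O./X.*, (2,1):+0/X./OX/OO/X., (3,1):+0/X./OX/O./XO
[XO/OX/O./X.] X move#3: (2,1):+0/XO/OX/OX/X.*, (3,1):+0/XO/OX/O./XX
[XO/OX/OX/X.] O move#4: (3,1):+0/XO/OX/OX/XO*
[XO/OX/OX/XO] end (terminal +0, X#5); searched X./OX/O./.. to 8

PV length from [X./OX/O./..]: 4 plies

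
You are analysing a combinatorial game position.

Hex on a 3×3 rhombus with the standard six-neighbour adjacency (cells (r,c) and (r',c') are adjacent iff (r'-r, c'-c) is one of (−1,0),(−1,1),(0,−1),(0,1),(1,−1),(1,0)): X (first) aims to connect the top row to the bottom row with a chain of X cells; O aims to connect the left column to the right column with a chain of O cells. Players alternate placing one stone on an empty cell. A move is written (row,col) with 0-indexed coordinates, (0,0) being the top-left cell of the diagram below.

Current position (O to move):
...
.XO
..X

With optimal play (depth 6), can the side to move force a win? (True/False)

O winning at [.../.XO/..X]: False

ply 1, O at .../.XO/..X | (0,0)=-1→O../.XO/..X*; (0,1)=-1→.O./.XO/..X; (0,2)=-1→..O/.XO/..X; (1,0)=-1→.../OXO/..X; (2,0)=-1→.../.XO/O.X; (2,1)=-1→.../.XO/.OX
ply 2, X at O../.XO/..X | (0,1)=+1→OX./.XO/..X*; (0,2)=+1→O.X/.XO/..X; (1,0)=+1→O../XXO/..X; (2,0)=+1→O../.XO/X.X; (2,1)=+1→O../.XO/.XX
ply 3, O at OX./.XO/..X | (0,2)=-1→OXO/.XO/..X*; (1,0)=-1→OX./OXO/..X; (2,0)=-1→OX./.XO/O.X; (2,1)=-1→OX./.XO/.OX
ply 4, X at OXO/.XO/..X | (1,0)=+1→OXO/XXO/..X*; (2,0)=+1→OXO/.XO/X.X; (2,1)=+1→OXO/.XO/.XX
ply 5, O at OXO/XXO/..X | (2,0)=-1→OXO/XXO/O.X*; (2,1)=-1→OXO/XXO/.OX
ply 6, X at OXO/XXO/O.X | (2,1)=+1→OXO/XXO/OXX*
ply 7: OXO/XXO/OXX is terminal -1 (O); from .../.XO/..X depth 6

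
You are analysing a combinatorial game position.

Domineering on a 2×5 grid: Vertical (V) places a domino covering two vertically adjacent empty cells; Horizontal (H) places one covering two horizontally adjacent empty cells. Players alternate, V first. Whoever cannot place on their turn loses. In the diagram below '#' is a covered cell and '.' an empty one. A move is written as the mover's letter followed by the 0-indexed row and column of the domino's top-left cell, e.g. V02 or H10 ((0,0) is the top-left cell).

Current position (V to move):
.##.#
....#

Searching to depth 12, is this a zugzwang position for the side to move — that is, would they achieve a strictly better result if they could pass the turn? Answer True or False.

ply 1, V at .##.#/....# | V00=-1→###.#/#...#*; V03=-1→.####/...##
ply 2, H at ###.#/#...# | H11=-1→###.#/###.#; H12=+1→###.#/#.###*
ply 3: ###.#/#.### is terminal -1 (V); from .##.#/....# depth 12
pass branch (H moves first from the same position):
  | ply 1, H at .##.#/....# | H10=-1→.##.#/##..#*; H11=-1→.##.#/.##.#; H12=-1→.##.#/..###
  | ply 2, V at .##.#/##..# | V03=+1→.####/##.##*
  | ply 3: .####/##.## is terminal -1 (H); from .##.#/....# depth 12
V moving scores -1; V passing scores +1

zugzwang(.##.#/....#, V) = True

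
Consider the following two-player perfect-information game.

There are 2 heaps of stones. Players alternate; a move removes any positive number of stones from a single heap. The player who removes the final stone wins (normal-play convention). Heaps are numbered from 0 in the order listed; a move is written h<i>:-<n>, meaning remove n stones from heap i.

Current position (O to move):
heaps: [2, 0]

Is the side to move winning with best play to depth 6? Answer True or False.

[(2,0)] O move#1: h0:-1:-1/(1,0), h0:-2:+1/(0,0)*
[(0,0)] end (terminal -1, X#2); searched (2,0) to 6

O winning at [(2,0)]: True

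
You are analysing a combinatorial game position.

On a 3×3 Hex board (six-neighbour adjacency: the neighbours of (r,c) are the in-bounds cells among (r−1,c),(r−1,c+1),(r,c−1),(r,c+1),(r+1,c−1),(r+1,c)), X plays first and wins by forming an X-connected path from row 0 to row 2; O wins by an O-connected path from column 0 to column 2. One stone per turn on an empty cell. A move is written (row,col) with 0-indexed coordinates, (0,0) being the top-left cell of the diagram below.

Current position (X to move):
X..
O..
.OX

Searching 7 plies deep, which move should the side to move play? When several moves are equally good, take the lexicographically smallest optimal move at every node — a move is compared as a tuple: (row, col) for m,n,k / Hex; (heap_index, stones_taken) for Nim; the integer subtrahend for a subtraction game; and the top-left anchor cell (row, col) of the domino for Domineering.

X's best at [X../O../.OX]: (1,1)

p1 X@[X../O../.OX]: (0,1)[XX./O../.OX]-1 (0,2)[X.X/O../.OX]-1 (1,1)[X../OX./.OX]+1* (1,2)[X../O.X/.OX]-1 (2,0)[X../O../XOX]-1
p2 O@[X../OX./.OX]: (0,1)[XO./OX./.OX]-1* (0,2)[X.O/OX./.OX]-1 (1,2)[X../OXO/.OX]-1 (2,0)[X../OX./OOX]-1
p3 X@[XO./OX./.OX]: (0,2)[XOX/OX./.OX]+1* (1,2)[XO./OXX/.OX]-1 (2,0)[XO./OX./XOX]-1
p4 O@[XOX/OX./.OX]: (1,2)[XOX/OXO/.OX]-1* (2,0)[XOX/OX./OOX]-1
p5 X@[XOX/OXO/.OX]: (2,0)[XOX/OXO/XOX]+1*
p6 O@[XOX/OXO/XOX] terminal -1; root [X../O../.OX] d7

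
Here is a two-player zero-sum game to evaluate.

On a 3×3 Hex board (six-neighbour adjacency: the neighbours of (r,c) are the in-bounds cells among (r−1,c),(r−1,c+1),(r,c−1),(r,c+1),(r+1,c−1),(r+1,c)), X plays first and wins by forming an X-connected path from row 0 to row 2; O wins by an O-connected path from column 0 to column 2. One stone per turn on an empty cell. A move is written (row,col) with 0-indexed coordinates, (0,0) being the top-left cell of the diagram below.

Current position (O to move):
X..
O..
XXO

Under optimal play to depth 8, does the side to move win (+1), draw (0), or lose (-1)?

p1 O@[X../O../XXO]: (0,1)[XO./O../XXO]-1 (0,2)[X.O/O../XXO]+1* (1,1)[X../OO./XXO]+1 (1,2)[X../O.O/XXO]-1
p2 X@[X.O/O../XXO]: (0,1)[XXO/O../XXO]-1* (1,1)[X.O/OX./XXO]-1 (1,2)[X.O/O.X/XXO]-1
p3 O@[XXO/O../XXO]: (1,1)[XXO/OO./XXO]+1* (1,2)[XXO/O.O/XXO]-1
p4 X@[XXO/OO./XXO] terminal -1; root [X../O../XXO] d8

value(X../O../XXO, O) = +1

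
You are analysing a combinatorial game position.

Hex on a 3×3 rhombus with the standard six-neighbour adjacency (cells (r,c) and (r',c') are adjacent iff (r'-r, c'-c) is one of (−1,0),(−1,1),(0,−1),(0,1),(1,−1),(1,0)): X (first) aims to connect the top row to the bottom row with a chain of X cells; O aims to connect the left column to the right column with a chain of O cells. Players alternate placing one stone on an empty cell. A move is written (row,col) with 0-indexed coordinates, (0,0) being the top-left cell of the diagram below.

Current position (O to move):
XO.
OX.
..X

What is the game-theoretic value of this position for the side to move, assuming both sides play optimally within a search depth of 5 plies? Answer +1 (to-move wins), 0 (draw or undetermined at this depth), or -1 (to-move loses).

ply 1, O at XO./OX./..X | (0,2)=+1→XOO/OX./..X*; (1,2)=-1→XO./OXO/..X; (2,0)=-1→XO./OX./O.X; (2,1)=-1→XO./OX./.OX
ply 2: XOO/OX./..X is terminal -1 (X); from XO./OX./..X depth 5

value(XO./OX./..X, O) = +1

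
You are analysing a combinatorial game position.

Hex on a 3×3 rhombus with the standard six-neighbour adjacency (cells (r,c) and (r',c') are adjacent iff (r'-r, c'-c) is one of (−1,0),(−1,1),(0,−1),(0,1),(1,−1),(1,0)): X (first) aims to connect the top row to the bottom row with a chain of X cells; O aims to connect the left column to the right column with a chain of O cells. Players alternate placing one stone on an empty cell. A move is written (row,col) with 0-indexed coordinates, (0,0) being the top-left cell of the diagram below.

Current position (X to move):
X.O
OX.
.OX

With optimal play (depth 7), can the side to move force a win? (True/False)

X winning at [X.O/OX./.OX]: True

[X.O/OX./.OX] X move#1: (0,1):+1/XXO/OX./.OX*, (1,2):-1/X.O/OXX/.OX, (2,0):-1/X.O/OX./XOX
[XXO/OX./.OX] O move#2: (1,2):-1/XXO/OXO/.OX*, (2,0):-1/XXO/OX./OOX
[XXO/OXO/.OX] X move#3: (2,0):+1/XXO/OXO/XOX*
[XXO/OXO/XOX] end (terminal -1, O#4); searched X.O/OX./.OX to 7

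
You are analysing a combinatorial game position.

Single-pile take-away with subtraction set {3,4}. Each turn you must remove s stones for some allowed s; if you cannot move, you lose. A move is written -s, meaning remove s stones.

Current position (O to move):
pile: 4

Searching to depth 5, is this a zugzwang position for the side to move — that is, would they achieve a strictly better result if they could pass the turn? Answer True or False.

ply 1, O at 4 | -3=+1→1*; -4=+1→0
ply 2: 1 is terminal -1 (X); from 4 depth 5
suppose O passes — search the same position with X to move:
pass> ply 1, X at 4 | -3=+1→1*; -4=+1→0
pass> ply 2: 1 is terminal -1 (O); from 4 depth 5
for O: play +1, pass -1

zugzwang(4, O) = False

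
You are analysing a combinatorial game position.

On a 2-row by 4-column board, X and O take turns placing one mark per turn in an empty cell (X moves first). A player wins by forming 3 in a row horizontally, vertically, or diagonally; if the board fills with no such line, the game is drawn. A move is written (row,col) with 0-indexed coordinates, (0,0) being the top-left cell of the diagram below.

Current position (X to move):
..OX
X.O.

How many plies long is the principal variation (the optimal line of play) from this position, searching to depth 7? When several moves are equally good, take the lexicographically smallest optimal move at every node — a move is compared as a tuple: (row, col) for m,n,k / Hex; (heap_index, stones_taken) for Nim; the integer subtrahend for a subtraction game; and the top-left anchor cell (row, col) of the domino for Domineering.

[..OX/X.O.] X move#1: (0,0):+0/X.OX/X.O.*, (0,1):+0/.XOX/X.O., (1,1):+0/..OX/XXO., (1,3):+0/..OX/X.OX
[X.OX/X.O.] O move#2: (0,1):+0/XOOX/X.O.*, (1,1):+0/X.OX/XOO., (1,3):+0/X.OX/X.OO
[XOOX/X.O.] X move#3: (1,1):+0/XOOX/XXO.*, (1,3):+0/XOOX/X.OX
[XOOX/XXO.] O move#4: (1,3):+0/XOOX/XXOO*
[XOOX/XXOO] end (terminal +0, X#5); searched ..OX/X.O. to 7

PV length from [..OX/X.O.]: 4 plies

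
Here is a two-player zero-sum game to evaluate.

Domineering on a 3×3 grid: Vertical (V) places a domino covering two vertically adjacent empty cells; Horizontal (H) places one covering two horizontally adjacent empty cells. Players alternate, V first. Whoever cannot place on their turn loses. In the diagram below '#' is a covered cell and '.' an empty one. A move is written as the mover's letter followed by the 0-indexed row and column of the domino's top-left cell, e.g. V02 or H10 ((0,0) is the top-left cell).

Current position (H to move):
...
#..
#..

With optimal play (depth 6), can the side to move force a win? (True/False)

H winning at [.../#../#..]: True

p1 H@[.../#../#..]: H00[##./#../#..]-1 H01[.##/#../#..]-1 H11[.../###/#..]+1* H21[.../#../###]-1
p2 V@[.../###/#..] terminal -1; root [.../#../#..] d6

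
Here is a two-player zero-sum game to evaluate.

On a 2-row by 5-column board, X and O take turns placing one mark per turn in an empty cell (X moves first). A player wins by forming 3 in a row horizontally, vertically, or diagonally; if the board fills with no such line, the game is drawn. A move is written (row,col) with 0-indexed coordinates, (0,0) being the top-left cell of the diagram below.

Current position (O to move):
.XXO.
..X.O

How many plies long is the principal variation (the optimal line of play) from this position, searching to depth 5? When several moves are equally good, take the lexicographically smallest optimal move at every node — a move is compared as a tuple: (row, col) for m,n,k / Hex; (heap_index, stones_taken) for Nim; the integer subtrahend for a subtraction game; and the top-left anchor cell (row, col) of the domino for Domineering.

p1 O@[.XXO./..X.O]: (0,0)[OXXO./..X.O]-1* (0,4)[.XXOO/..X.O]-1 (1,0)[.XXO./O.X.O]-1 (1,1)[.XXO./.OX.O]-1 (1,3)[.XXO./..XOO]-1
p2 X@[OXXO./..X.O]: (0,4)[OXXOX/..X.O]+0 (1,0)[OXXO./X.X.O]+0 (1,1)[OXXO./.XX.O]+1* (1,3)[OXXO./..XXO]+0
p3 O@[OXXO./.XX.O]: (0,4)[OXXOO/.XX.O]-1* (1,0)[OXXO./OXX.O]-1 (1,3)[OXXO./.XXOO]-1
p4 X@[OXXOO/.XX.O]: (1,0)[OXXOO/XXX.O]+1* (1,3)[OXXOO/.XXXO]+1
p5 O@[OXXOO/XXX.O] terminal -1; root [.XXO./..X.O] d5

PV length from [.XXO./..X.O]: 4 plies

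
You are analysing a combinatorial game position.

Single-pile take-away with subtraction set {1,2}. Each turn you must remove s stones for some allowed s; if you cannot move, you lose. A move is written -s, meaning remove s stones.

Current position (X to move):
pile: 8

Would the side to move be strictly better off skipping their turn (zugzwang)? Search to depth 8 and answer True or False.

zugzwang(8, X) = False

p1 X@[8]: -1[7]-1 -2[6]+1*
p2 O@[6]: -1[5]-1* -2[4]-1
p3 X@[5]: -1[4]-1 -2[3]+1*
p4 O@[3]: -1[2]-1* -2[1]-1
p5 X@[2]: -1[1]-1 -2[0]+1*
p6 O@[0] terminal -1; root [8] d8
suppose X passes — search the same position with O to move:
pass> p1 O@[8]: -1[7]-1 -2[6]+1*
pass> p2 X@[6]: -1[5]-1* -2[4]-1
pass> p3 O@[5]: -1[4]-1 -2[3]+1*
pass> p4 X@[3]: -1[2]-1* -2[1]-1
pass> p5 O@[2]: -1[1]-1 -2[0]+1*
pass> p6 X@[0] terminal -1; root [8] d8
for X: play +1, pass -1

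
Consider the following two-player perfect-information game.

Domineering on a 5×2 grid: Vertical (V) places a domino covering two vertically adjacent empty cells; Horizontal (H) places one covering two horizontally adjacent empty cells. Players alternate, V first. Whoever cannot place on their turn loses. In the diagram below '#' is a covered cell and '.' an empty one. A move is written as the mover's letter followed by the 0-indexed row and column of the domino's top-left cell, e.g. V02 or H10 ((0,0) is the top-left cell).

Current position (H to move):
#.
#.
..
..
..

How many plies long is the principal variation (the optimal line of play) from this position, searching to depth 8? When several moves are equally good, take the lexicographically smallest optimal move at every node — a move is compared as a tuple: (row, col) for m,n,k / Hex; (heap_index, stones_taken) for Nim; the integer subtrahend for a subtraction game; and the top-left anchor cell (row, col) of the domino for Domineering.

PV length from [#./#./../../..]: 3 plies

p1 H@[#./#./../../..]: H20[#./#./##/../..]-1 H30[#./#./../##/..]+1* H40[#./#./../../##]-1
p2 V@[#./#./../##/..]: V01[##/##/../##/..]-1* V11[#./##/.#/##/..]-1
p3 H@[##/##/../##/..]: H20[##/##/##/##/..]+1* H40[##/##/../##/##]+1
p4 V@[##/##/##/##/..] terminal -1; root [#./#./../../..] d8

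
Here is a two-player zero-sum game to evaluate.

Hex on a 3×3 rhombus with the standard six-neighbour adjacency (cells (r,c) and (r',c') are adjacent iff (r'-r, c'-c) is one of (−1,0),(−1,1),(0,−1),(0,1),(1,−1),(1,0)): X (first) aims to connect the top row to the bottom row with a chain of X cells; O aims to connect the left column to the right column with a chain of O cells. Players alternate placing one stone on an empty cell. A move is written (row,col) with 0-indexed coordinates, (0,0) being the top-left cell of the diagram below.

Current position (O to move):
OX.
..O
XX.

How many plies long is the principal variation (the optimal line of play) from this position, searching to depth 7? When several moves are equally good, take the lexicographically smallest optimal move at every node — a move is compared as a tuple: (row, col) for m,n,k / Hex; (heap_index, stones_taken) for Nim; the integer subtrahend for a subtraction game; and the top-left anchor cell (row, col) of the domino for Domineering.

[OX./..O/XX.] O move#1: (0,2):-1/OXO/..O/XX.*, (1,0):-1/OX./O.O/XX., (1,1):-1/OX./.OO/XX., (2,2):-1/OX./..O/XXO
[OXO/..O/XX.] X move#2: (1,0):+1/OXO/X.O/XX.*, (1,1):+1/OXO/.XO/XX., (2,2):+1/OXO/..O/XXX
[OXO/X.O/XX.] end (terminal -1, O#3); searched OX./..O/XX. to 7

PV length from [OX./..O/XX.]: 2 plies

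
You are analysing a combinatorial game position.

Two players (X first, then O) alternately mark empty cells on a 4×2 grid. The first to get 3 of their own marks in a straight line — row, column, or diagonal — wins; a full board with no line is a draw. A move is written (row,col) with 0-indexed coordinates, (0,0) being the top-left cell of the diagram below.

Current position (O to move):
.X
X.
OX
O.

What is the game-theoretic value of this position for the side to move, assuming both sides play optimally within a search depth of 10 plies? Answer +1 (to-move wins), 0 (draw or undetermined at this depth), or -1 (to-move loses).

ply 1, O at .X/X./OX/O. | (0,0)=-1→OX/X./OX/O.; (1,1)=+0→.X/XO/OX/O.*; (3,1)=-1→.X/X./OX/OO
ply 2, X at .X/XO/OX/O. | (0,0)=+0→XX/XO/OX/O.*; (3,1)=+0→.X/XO/OX/OX
ply 3, O at XX/XO/OX/O. | (3,1)=+0→XX/XO/OX/OO*
ply 4: XX/XO/OX/OO is terminal +0 (X); from .X/X./OX/O. depth 10

value(.X/X./OX/O., O) = 0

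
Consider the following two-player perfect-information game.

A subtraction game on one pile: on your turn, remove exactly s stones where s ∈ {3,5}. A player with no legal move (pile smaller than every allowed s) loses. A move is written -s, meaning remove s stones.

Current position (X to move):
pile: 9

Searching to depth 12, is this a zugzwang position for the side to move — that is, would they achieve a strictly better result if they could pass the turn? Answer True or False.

p1 X@[9]: -3[6]-1* -5[4]-1
p2 O@[6]: -3[3]-1 -5[1]+1*
p3 X@[1] terminal -1; root [9] d12
pass branch (O moves first from the same position):
  | p1 O@[9]: -3[6]-1* -5[4]-1
  | p2 X@[6]: -3[3]-1 -5[1]+1*
  | p3 O@[1] terminal -1; root [9] d12
X moving scores -1; X passing scores +1

zugzwang(9, X) = True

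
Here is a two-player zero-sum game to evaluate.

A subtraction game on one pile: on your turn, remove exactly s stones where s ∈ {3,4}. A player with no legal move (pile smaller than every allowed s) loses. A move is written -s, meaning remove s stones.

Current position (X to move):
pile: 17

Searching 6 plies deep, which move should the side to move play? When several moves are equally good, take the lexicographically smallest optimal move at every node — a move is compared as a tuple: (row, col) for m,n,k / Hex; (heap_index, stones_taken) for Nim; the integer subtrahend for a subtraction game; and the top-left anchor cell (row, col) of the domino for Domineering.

[17] X move#1: -3:+1/14*, -4:-1/13
[14] O move#2: -3:-1/11*, -4:-1/10
[11] X move#3: -3:+1/8*, -4:+1/7
[8] O move#4: -3:-1/5*, -4:-1/4
[5] X move#5: -3:+1/2*, -4:+1/1
[2] end (terminal -1, O#6); searched 17 to 6

X's best at [17]: -3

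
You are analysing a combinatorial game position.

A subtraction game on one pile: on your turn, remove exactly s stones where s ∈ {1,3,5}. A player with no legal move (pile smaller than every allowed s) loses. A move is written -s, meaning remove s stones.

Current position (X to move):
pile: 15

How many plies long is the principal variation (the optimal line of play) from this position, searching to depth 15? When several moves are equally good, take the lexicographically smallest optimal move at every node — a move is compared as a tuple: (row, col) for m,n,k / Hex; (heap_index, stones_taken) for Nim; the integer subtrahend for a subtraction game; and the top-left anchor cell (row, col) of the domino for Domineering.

PV length from [15]: 15 plies

[15] X move#1: -1:+1/14*, -3:+1/12, -5:+1/10
[14] O move#2: -1:-1/13*, -3:-1/11, -5:-1/9
[13] X move#3: -1:+1/12*, -3:+1/10, -5:+1/8
[12] O move#4: -1:-1/11*, -3:-1/9, -5:-1/7
[11] X move#5: -1:+1/10*, -3:+1/8, -5:+1/6
[10] O move#6: -1:-1/9*, -3:-1/7, -5:-1/5
[9] X move#7: -1:+1/8*, -3:+1/6, -5:+1/4
[8] O move#8: -1:-1/7*, -3:-1/5, -5:-1/3
[7] X move#9: -1:+1/6*, -3:+1/4, -5:+1/2
[6] O move#10: -1:-1/5*, -3:-1/3, -5:-1/1
[5] X move#11: -1:+1/4*, -3:+1/2, -5:+1/0
[4] O move#12: -1:-1/3*, -3:-1/1
[3] X move#13: -1:+1/2*, -3:+1/0
[2] O move#14: -1:-1/1*
[1] X move#15: -1:+1/0*
[0] end (terminal -1, O#16); searched 15 to 15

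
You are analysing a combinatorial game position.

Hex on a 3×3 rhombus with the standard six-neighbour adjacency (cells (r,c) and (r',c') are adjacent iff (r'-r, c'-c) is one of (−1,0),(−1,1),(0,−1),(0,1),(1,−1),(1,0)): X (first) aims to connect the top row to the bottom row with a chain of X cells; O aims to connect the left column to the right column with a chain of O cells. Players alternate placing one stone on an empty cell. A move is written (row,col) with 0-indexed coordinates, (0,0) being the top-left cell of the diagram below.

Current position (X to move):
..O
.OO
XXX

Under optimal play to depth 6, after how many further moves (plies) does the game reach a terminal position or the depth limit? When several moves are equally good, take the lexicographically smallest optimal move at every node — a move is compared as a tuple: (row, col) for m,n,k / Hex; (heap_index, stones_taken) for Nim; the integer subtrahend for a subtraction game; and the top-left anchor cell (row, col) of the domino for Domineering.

PV length from [..O/.OO/XXX]: 3 plies

[..O/.OO/XXX] X move#1: (0,0):-1/X.O/.OO/XXX, (0,1):-1/.XO/.OO/XXX, (1,0):+1/..O/XOO/XXX*
[..O/XOO/XXX] O move#2: (0,0):-1/O.O/XOO/XXX*, (0,1):-1/.OO/XOO/XXX
[O.O/XOO/XXX] X move#3: (0,1):+1/OXO/XOO/XXX*
[OXO/XOO/XXX] end (terminal -1, O#4); searched ..O/.OO/XXX to 6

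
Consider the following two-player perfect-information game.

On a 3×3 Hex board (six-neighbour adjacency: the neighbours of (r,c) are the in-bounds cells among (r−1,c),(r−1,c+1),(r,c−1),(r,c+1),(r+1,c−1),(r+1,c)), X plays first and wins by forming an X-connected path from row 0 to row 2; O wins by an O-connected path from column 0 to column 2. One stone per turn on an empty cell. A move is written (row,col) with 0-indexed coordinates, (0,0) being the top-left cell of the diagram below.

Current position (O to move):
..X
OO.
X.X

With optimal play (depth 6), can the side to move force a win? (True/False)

O winning at [..X/OO./X.X]: True

p1 O@[..X/OO./X.X]: (0,0)[O.X/OO./X.X]-1 (0,1)[.OX/OO./X.X]-1 (1,2)[..X/OOO/X.X]+1* (2,1)[..X/OO./XOX]-1
p2 X@[..X/OOO/X.X] terminal -1; root [..X/OO./X.X] d6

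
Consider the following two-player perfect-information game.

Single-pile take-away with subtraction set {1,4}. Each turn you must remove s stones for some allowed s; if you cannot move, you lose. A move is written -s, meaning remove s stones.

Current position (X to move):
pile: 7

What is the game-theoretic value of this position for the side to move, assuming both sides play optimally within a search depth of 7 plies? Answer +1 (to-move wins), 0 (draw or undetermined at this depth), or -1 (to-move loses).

ply 1, X at 7 | -1=-1→6*; -4=-1→3
ply 2, O at 6 | -1=+1→5*; -4=+1→2
ply 3, X at 5 | -1=-1→4*; -4=-1→1
ply 4, O at 4 | -1=-1→3; -4=+1→0*
ply 5: 0 is terminal -1 (X); from 7 depth 7

value(7, X) = -1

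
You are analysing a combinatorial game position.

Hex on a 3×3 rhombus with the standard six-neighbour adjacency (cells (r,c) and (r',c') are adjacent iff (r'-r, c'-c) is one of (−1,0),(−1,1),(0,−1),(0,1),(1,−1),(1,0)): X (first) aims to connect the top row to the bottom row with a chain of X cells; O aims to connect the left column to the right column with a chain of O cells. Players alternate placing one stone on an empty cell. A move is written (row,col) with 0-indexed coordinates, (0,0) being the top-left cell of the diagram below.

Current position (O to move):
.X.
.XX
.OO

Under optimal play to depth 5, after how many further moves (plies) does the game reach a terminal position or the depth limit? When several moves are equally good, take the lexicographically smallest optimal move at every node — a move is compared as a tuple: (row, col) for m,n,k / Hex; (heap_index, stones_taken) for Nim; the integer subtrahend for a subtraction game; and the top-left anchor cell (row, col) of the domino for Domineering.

PV length from [.X./.XX/.OO]: 1 ply

p1 O@[.X./.XX/.OO]: (0,0)[OX./.XX/.OO]-1 (0,2)[.XO/.XX/.OO]-1 (1,0)[.X./OXX/.OO]-1 (2,0)[.X./.XX/OOO]+1*
p2 X@[.X./.XX/OOO] terminal -1; root [.X./.XX/.OO] d5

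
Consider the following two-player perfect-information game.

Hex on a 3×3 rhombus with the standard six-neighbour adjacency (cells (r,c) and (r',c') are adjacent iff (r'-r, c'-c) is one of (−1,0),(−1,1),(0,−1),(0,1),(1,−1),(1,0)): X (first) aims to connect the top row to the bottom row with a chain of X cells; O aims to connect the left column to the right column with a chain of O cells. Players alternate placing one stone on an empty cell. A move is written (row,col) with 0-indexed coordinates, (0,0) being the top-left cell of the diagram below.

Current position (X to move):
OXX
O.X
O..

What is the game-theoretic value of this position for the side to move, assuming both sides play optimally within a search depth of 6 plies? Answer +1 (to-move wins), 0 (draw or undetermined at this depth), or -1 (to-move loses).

p1 X@[OXX/O.X/O..]: (1,1)[OXX/OXX/O..]+1* (2,1)[OXX/O.X/OX.]+1 (2,2)[OXX/O.X/O.X]+1
p2 O@[OXX/OXX/O..]: (2,1)[OXX/OXX/OO.]-1* (2,2)[OXX/OXX/O.O]-1
p3 X@[OXX/OXX/OO.]: (2,2)[OXX/OXX/OOX]+1*
p4 O@[OXX/OXX/OOX] terminal -1; root [OXX/O.X/O..] d6

value(OXX/O.X/O.., X) = +1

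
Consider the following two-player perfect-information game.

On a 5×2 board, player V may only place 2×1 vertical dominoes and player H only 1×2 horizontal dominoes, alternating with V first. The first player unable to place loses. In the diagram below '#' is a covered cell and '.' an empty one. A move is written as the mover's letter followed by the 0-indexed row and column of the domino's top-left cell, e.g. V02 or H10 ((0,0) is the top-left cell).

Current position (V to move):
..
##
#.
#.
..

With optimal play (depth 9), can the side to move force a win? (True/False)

V winning at [../##/#./#./..]: False

ply 1, V at ../##/#./#./.. | V21=-1→../##/##/##/..*; V31=-1→../##/#./##/.#
ply 2, H at ../##/##/##/.. | H00=+1→##/##/##/##/..*; H40=+1→../##/##/##/##
ply 3: ##/##/##/##/.. is terminal -1 (V); from ../##/#./#./.. depth 9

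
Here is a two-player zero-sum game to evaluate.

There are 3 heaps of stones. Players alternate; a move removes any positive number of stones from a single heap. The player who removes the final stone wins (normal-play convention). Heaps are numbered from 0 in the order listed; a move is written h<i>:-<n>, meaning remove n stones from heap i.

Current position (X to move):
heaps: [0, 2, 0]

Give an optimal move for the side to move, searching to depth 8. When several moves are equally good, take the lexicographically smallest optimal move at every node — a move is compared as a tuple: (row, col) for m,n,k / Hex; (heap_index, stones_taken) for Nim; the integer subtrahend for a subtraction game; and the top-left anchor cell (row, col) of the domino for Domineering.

[(0,2,0)] X move#1: h1:-1:-1/(0,1,0), h1:-2:+1/(0,0,0)*
[(0,0,0)] end (terminal -1, O#2); searched (0,2,0) to 8

X's best at [(0,2,0)]: h1:-2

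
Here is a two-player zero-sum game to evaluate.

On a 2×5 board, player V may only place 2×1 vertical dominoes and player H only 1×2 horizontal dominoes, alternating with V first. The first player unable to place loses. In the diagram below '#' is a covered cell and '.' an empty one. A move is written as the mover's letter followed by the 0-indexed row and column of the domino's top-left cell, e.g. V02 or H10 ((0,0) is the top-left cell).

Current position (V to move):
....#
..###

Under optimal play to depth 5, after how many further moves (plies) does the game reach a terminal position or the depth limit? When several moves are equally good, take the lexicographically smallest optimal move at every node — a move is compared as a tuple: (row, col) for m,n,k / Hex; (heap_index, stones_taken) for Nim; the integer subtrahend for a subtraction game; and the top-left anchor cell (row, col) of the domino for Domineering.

PV length from [....#/..###]: 3 plies

[....#/..###] V move#1: V00:-1/#...#/#.###, V01:+1/.#..#/.####*
[.#..#/.####] H move#2: H02:-1/.####/.####*
[.####/.####] V move#3: V00:+1/#####/#####*
[#####/#####] end (terminal -1, H#4); searched ....#/..### to 5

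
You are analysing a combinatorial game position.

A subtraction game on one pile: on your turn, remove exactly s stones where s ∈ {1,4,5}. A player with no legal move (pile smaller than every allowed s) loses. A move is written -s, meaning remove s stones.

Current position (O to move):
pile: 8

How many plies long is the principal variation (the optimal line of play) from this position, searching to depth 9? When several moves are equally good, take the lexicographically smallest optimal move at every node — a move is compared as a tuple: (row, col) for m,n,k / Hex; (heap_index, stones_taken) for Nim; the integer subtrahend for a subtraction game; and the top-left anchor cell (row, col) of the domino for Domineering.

PV length from [8]: 4 plies

[8] O move#1: -1:-1/7*, -4:-1/4, -5:-1/3
[7] X move#2: -1:-1/6, -4:-1/3, -5:+1/2*
[2] O move#3: -1:-1/1*
[1] X move#4: -1:+1/0*
[0] end (terminal -1, O#5); searched 8 to 9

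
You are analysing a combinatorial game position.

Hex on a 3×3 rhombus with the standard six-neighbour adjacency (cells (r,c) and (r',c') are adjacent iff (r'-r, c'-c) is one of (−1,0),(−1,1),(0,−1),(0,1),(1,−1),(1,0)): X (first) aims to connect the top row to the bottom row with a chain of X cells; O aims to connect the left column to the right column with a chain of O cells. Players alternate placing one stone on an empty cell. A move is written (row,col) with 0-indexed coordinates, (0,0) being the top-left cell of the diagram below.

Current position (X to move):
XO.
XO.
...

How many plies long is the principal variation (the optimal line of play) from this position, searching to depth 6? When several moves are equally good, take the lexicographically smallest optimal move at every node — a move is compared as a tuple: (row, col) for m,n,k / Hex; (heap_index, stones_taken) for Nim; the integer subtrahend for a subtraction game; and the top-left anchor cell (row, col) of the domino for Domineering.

p1 X@[XO./XO./...]: (0,2)[XOX/XO./...]+1* (1,2)[XO./XOX/...]+1 (2,0)[XO./XO./X..]+1 (2,1)[XO./XO./.X.]-1 (2,2)[XO./XO./..X]-1
p2 O@[XOX/XO./...]: (1,2)[XOX/XOO/...]-1* (2,0)[XOX/XO./O..]-1 (2,1)[XOX/XO./.O.]-1 (2,2)[XOX/XO./..O]-1
p3 X@[XOX/XOO/...]: (2,0)[XOX/XOO/X..]+1* (2,1)[XOX/XOO/.X.]-1 (2,2)[XOX/XOO/..X]-1
p4 O@[XOX/XOO/X..] terminal -1; root [XO./XO./...] d6

PV length from [XO./XO./...]: 3 plies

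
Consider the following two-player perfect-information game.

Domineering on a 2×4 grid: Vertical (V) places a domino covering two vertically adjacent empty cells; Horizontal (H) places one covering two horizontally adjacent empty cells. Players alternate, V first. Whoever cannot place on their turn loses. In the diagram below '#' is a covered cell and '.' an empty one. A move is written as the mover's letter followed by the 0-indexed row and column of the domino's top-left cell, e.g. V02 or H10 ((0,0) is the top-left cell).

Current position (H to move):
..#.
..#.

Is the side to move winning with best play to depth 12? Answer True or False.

ply 1, H at ..#./..#. | H00=+1→###./..#.*; H10=+1→..#./###.
ply 2, V at ###./..#. | V03=-1→####/..##*
ply 3, H at ####/..## | H10=+1→####/####*
ply 4: ####/#### is terminal -1 (V); from ..#./..#. depth 12

H winning at [..#./..#.]: True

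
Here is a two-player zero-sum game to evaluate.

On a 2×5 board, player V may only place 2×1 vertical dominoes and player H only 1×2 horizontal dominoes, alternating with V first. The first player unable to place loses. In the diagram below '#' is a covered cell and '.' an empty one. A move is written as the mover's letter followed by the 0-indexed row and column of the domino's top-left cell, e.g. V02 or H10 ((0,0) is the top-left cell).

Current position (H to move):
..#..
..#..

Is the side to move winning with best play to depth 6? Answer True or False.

H winning at [..#../..#..]: False

p1 H@[..#../..#..]: H00[###../..#..]-1* H03[..###/..#..]-1 H10[..#../###..]-1 H13[..#../..###]-1
p2 V@[###../..#..]: V03[####./..##.]+1* V04[###.#/..#.#]+1
p3 H@[####./..##.]: H10[####./####.]-1*
p4 V@[####./####.]: V04[#####/#####]+1*
p5 H@[#####/#####] terminal -1; root [..#../..#..] d6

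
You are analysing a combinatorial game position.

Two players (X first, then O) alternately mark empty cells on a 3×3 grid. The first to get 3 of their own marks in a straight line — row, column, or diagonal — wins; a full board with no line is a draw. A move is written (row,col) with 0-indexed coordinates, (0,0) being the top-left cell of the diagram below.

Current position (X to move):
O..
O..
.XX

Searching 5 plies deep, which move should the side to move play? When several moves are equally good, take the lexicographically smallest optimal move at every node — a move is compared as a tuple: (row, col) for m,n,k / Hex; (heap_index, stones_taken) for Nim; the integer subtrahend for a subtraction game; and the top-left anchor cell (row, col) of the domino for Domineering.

ply 1, X at O../O../.XX | (0,1)=-1→OX./O../.XX; (0,2)=-1→O.X/O../.XX; (1,1)=-1→O../OX./.XX; (1,2)=-1→O../O.X/.XX; (2,0)=+1→O../O../XXX*
ply 2: O../O../XXX is terminal -1 (O); from O../O../.XX depth 5

X's best at [O../O../.XX]: (2,0)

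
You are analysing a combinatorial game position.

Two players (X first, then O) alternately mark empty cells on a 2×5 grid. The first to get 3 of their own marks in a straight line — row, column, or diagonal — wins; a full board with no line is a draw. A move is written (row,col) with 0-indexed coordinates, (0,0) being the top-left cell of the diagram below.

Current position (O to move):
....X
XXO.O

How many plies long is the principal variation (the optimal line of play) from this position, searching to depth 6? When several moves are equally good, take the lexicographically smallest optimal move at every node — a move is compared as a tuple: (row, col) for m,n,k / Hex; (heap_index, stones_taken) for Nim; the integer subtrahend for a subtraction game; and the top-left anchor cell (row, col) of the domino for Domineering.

ply 1, O at ....X/XXO.O | (0,0)=+0→O...X/XXO.O; (0,1)=+1→.O..X/XXO.O*; (0,2)=+1→..O.X/XXO.O; (0,3)=+0→...OX/XXO.O; (1,3)=+1→....X/XXOOO
ply 2, X at .O..X/XXO.O | (0,0)=-1→XO..X/XXO.O*; (0,2)=-1→.OX.X/XXO.O; (0,3)=-1→.O.XX/XXO.O; (1,3)=-1→.O..X/XXOXO
ply 3, O at XO..X/XXO.O | (0,2)=+1→XOO.X/XXO.O*; (0,3)=+1→XO.OX/XXO.O; (1,3)=+1→XO..X/XXOOO
ply 4, X at XOO.X/XXO.O | (0,3)=-1→XOOXX/XXO.O*; (1,3)=-1→XOO.X/XXOXO
ply 5, O at XOOXX/XXO.O | (1,3)=+1→XOOXX/XXOOO*
ply 6: XOOXX/XXOOO is terminal -1 (X); from ....X/XXO.O depth 6

PV length from [....X/XXO.O]: 5 plies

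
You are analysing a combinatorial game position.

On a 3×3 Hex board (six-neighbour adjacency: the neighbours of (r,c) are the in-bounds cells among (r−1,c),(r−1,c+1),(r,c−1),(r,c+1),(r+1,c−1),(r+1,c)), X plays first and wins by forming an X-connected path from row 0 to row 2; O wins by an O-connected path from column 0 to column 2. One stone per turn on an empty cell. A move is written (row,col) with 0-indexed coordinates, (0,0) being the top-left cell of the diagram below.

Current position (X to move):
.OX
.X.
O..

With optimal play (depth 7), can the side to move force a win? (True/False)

p1 X@[.OX/.X./O..]: (0,0)[XOX/.X./O..]-1 (1,0)[.OX/XX./O..]-1 (1,2)[.OX/.XX/O..]+1* (2,1)[.OX/.X./OX.]+1 (2,2)[.OX/.X./O.X]+1
p2 O@[.OX/.XX/O..]: (0,0)[OOX/.XX/O..]-1* (1,0)[.OX/OXX/O..]-1 (2,1)[.OX/.XX/OO.]-1 (2,2)[.OX/.XX/O.O]-1
p3 X@[OOX/.XX/O..]: (1,0)[OOX/XXX/O..]+1* (2,1)[OOX/.XX/OX.]+1 (2,2)[OOX/.XX/O.X]+1
p4 O@[OOX/XXX/O..]: (2,1)[OOX/XXX/OO.]-1* (2,2)[OOX/XXX/O.O]-1
p5 X@[OOX/XXX/OO.]: (2,2)[OOX/XXX/OOX]+1*
p6 O@[OOX/XXX/OOX] terminal -1; root [.OX/.X./O..] d7

X winning at [.OX/.X./O..]: True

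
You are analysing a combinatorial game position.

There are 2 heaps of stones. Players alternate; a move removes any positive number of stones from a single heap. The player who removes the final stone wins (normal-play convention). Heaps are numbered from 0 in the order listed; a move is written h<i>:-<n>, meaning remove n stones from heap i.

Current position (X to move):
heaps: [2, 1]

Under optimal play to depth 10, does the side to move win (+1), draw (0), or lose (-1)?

p1 X@[(2,1)]: h0:-1[(1,1)]+1* h0:-2[(0,1)]-1 h1:-1[(2,0)]-1
p2 O@[(1,1)]: h0:-1[(0,1)]-1* h1:-1[(1,0)]-1
p3 X@[(0,1)]: h1:-1[(0,0)]+1*
p4 O@[(0,0)] terminal -1; root [(2,1)] d10

value((2,1), X) = +1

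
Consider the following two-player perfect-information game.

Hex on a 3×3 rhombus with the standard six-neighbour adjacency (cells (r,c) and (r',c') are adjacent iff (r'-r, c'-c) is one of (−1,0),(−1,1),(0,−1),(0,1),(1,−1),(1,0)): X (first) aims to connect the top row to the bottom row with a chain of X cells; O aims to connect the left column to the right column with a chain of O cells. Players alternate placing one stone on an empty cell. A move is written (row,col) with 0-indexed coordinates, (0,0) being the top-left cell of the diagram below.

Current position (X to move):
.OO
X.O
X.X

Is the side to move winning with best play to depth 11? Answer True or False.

ply 1, X at .OO/X.O/X.X | (0,0)=+1→XOO/X.O/X.X*; (1,1)=-1→.OO/XXO/X.X; (2,1)=-1→.OO/X.O/XXX
ply 2: XOO/X.O/X.X is terminal -1 (O); from .OO/X.O/X.X depth 11

X winning at [.OO/X.O/X.X]: True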